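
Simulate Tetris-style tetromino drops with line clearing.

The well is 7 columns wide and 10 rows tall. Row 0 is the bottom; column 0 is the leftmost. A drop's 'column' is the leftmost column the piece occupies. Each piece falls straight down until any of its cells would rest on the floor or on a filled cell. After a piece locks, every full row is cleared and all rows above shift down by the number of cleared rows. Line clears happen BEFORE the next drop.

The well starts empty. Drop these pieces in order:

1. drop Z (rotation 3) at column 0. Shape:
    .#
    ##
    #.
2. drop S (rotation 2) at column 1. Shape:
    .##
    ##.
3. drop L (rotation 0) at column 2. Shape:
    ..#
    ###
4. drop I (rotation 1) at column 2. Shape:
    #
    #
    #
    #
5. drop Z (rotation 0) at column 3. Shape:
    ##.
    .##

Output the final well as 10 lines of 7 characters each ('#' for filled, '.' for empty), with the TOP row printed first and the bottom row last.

Drop 1: Z rot3 at col 0 lands with bottom-row=0; cleared 0 line(s) (total 0); column heights now [2 3 0 0 0 0 0], max=3
Drop 2: S rot2 at col 1 lands with bottom-row=3; cleared 0 line(s) (total 0); column heights now [2 4 5 5 0 0 0], max=5
Drop 3: L rot0 at col 2 lands with bottom-row=5; cleared 0 line(s) (total 0); column heights now [2 4 6 6 7 0 0], max=7
Drop 4: I rot1 at col 2 lands with bottom-row=6; cleared 0 line(s) (total 0); column heights now [2 4 10 6 7 0 0], max=10
Drop 5: Z rot0 at col 3 lands with bottom-row=7; cleared 0 line(s) (total 0); column heights now [2 4 10 9 9 8 0], max=10

Answer: ..#....
..###..
..#.##.
..#.#..
..###..
..##...
.##....
.#.....
##.....
#......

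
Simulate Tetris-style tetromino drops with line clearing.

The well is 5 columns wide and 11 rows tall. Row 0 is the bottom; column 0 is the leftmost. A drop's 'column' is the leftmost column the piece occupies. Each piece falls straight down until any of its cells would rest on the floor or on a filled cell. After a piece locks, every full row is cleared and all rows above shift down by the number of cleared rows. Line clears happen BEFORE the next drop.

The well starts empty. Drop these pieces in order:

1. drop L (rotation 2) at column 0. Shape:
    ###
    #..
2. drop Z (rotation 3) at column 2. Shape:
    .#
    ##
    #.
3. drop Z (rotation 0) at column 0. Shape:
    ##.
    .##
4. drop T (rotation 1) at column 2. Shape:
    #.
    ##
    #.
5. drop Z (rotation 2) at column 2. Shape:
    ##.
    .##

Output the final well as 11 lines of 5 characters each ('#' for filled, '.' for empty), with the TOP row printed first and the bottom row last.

Answer: .....
.....
..##.
..###
..##.
###..
.###.
..##.
..#..
###..
#....

Derivation:
Drop 1: L rot2 at col 0 lands with bottom-row=0; cleared 0 line(s) (total 0); column heights now [2 2 2 0 0], max=2
Drop 2: Z rot3 at col 2 lands with bottom-row=2; cleared 0 line(s) (total 0); column heights now [2 2 4 5 0], max=5
Drop 3: Z rot0 at col 0 lands with bottom-row=4; cleared 0 line(s) (total 0); column heights now [6 6 5 5 0], max=6
Drop 4: T rot1 at col 2 lands with bottom-row=5; cleared 0 line(s) (total 0); column heights now [6 6 8 7 0], max=8
Drop 5: Z rot2 at col 2 lands with bottom-row=7; cleared 0 line(s) (total 0); column heights now [6 6 9 9 8], max=9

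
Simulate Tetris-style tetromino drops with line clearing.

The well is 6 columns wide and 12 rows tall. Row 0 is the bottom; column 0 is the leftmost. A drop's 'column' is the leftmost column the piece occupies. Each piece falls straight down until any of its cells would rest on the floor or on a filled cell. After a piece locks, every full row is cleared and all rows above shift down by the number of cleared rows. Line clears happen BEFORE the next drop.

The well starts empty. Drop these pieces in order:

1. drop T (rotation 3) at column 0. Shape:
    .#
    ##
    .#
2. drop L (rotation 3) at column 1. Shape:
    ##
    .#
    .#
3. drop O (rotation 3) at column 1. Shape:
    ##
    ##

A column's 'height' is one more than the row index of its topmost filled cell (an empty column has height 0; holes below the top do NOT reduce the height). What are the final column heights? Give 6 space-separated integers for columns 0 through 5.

Answer: 2 6 6 0 0 0

Derivation:
Drop 1: T rot3 at col 0 lands with bottom-row=0; cleared 0 line(s) (total 0); column heights now [2 3 0 0 0 0], max=3
Drop 2: L rot3 at col 1 lands with bottom-row=1; cleared 0 line(s) (total 0); column heights now [2 4 4 0 0 0], max=4
Drop 3: O rot3 at col 1 lands with bottom-row=4; cleared 0 line(s) (total 0); column heights now [2 6 6 0 0 0], max=6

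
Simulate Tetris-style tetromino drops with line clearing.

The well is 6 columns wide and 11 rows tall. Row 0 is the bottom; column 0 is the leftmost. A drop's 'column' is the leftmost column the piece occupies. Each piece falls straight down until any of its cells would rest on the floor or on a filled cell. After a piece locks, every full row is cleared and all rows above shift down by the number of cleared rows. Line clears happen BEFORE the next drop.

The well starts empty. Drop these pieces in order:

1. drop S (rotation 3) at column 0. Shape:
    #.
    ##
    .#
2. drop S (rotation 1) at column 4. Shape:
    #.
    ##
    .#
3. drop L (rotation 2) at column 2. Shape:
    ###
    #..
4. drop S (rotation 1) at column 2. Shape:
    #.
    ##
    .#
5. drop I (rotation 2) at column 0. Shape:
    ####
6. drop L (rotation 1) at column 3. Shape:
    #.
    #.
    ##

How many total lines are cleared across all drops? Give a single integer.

Answer: 0

Derivation:
Drop 1: S rot3 at col 0 lands with bottom-row=0; cleared 0 line(s) (total 0); column heights now [3 2 0 0 0 0], max=3
Drop 2: S rot1 at col 4 lands with bottom-row=0; cleared 0 line(s) (total 0); column heights now [3 2 0 0 3 2], max=3
Drop 3: L rot2 at col 2 lands with bottom-row=2; cleared 0 line(s) (total 0); column heights now [3 2 4 4 4 2], max=4
Drop 4: S rot1 at col 2 lands with bottom-row=4; cleared 0 line(s) (total 0); column heights now [3 2 7 6 4 2], max=7
Drop 5: I rot2 at col 0 lands with bottom-row=7; cleared 0 line(s) (total 0); column heights now [8 8 8 8 4 2], max=8
Drop 6: L rot1 at col 3 lands with bottom-row=8; cleared 0 line(s) (total 0); column heights now [8 8 8 11 9 2], max=11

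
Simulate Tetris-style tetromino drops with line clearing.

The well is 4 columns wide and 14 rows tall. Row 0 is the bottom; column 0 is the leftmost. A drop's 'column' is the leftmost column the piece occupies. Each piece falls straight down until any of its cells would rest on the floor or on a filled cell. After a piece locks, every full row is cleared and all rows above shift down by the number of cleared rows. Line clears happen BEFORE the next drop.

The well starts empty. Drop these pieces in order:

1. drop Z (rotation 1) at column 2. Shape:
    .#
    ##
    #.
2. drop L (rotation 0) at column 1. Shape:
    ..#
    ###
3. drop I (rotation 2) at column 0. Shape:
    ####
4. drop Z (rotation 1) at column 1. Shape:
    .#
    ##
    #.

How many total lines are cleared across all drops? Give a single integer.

Answer: 1

Derivation:
Drop 1: Z rot1 at col 2 lands with bottom-row=0; cleared 0 line(s) (total 0); column heights now [0 0 2 3], max=3
Drop 2: L rot0 at col 1 lands with bottom-row=3; cleared 0 line(s) (total 0); column heights now [0 4 4 5], max=5
Drop 3: I rot2 at col 0 lands with bottom-row=5; cleared 1 line(s) (total 1); column heights now [0 4 4 5], max=5
Drop 4: Z rot1 at col 1 lands with bottom-row=4; cleared 0 line(s) (total 1); column heights now [0 6 7 5], max=7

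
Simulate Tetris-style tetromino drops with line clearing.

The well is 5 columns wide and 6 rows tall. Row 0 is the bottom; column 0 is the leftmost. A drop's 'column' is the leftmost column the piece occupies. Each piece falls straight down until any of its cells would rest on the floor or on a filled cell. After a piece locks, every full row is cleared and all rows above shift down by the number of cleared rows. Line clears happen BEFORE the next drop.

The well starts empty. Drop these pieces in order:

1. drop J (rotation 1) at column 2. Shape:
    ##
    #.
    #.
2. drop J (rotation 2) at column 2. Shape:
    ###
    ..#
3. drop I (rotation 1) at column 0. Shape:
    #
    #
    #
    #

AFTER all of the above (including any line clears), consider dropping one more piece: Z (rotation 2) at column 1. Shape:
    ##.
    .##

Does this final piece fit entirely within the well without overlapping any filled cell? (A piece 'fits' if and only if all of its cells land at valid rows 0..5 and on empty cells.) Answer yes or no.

Answer: yes

Derivation:
Drop 1: J rot1 at col 2 lands with bottom-row=0; cleared 0 line(s) (total 0); column heights now [0 0 3 3 0], max=3
Drop 2: J rot2 at col 2 lands with bottom-row=2; cleared 0 line(s) (total 0); column heights now [0 0 4 4 4], max=4
Drop 3: I rot1 at col 0 lands with bottom-row=0; cleared 0 line(s) (total 0); column heights now [4 0 4 4 4], max=4
Test piece Z rot2 at col 1 (width 3): heights before test = [4 0 4 4 4]; fits = True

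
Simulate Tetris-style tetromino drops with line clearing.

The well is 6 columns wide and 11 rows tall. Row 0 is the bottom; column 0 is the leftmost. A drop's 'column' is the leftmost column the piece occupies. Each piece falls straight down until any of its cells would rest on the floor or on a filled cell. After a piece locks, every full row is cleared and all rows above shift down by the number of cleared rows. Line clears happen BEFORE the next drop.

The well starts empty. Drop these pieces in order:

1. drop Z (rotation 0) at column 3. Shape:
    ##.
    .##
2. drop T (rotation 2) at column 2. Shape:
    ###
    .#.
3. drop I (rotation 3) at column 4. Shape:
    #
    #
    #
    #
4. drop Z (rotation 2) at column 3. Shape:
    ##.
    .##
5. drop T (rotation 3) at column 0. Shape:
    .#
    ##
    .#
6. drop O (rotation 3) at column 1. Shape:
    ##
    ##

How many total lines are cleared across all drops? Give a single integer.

Drop 1: Z rot0 at col 3 lands with bottom-row=0; cleared 0 line(s) (total 0); column heights now [0 0 0 2 2 1], max=2
Drop 2: T rot2 at col 2 lands with bottom-row=2; cleared 0 line(s) (total 0); column heights now [0 0 4 4 4 1], max=4
Drop 3: I rot3 at col 4 lands with bottom-row=4; cleared 0 line(s) (total 0); column heights now [0 0 4 4 8 1], max=8
Drop 4: Z rot2 at col 3 lands with bottom-row=8; cleared 0 line(s) (total 0); column heights now [0 0 4 10 10 9], max=10
Drop 5: T rot3 at col 0 lands with bottom-row=0; cleared 0 line(s) (total 0); column heights now [2 3 4 10 10 9], max=10
Drop 6: O rot3 at col 1 lands with bottom-row=4; cleared 0 line(s) (total 0); column heights now [2 6 6 10 10 9], max=10

Answer: 0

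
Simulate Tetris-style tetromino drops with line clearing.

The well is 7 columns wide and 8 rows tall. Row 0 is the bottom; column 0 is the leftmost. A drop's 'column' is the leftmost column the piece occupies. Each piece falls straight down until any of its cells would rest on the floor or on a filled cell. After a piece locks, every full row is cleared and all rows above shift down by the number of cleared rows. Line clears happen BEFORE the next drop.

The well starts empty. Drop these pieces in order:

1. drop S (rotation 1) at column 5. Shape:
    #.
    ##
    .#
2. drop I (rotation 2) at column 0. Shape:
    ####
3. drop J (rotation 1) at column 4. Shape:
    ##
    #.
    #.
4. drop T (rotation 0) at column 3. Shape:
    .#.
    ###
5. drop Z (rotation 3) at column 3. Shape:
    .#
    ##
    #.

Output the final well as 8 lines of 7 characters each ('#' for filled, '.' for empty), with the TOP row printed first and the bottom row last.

Answer: ....#..
...##..
...##..
...###.
....##.
....##.
....###
####..#

Derivation:
Drop 1: S rot1 at col 5 lands with bottom-row=0; cleared 0 line(s) (total 0); column heights now [0 0 0 0 0 3 2], max=3
Drop 2: I rot2 at col 0 lands with bottom-row=0; cleared 0 line(s) (total 0); column heights now [1 1 1 1 0 3 2], max=3
Drop 3: J rot1 at col 4 lands with bottom-row=1; cleared 0 line(s) (total 0); column heights now [1 1 1 1 4 4 2], max=4
Drop 4: T rot0 at col 3 lands with bottom-row=4; cleared 0 line(s) (total 0); column heights now [1 1 1 5 6 5 2], max=6
Drop 5: Z rot3 at col 3 lands with bottom-row=5; cleared 0 line(s) (total 0); column heights now [1 1 1 7 8 5 2], max=8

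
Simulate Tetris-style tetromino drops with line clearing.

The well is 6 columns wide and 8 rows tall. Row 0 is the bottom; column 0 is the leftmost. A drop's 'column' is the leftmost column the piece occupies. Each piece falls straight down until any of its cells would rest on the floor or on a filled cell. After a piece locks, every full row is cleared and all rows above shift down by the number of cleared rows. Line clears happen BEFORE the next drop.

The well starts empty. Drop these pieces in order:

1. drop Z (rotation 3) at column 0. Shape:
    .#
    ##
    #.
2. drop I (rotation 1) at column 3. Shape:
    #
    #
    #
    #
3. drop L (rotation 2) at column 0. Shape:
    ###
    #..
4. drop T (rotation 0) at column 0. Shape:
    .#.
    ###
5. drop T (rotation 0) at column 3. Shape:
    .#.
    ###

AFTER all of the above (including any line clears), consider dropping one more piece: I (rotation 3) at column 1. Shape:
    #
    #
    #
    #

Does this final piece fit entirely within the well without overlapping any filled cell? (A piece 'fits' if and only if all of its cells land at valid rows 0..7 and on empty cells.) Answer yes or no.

Answer: no

Derivation:
Drop 1: Z rot3 at col 0 lands with bottom-row=0; cleared 0 line(s) (total 0); column heights now [2 3 0 0 0 0], max=3
Drop 2: I rot1 at col 3 lands with bottom-row=0; cleared 0 line(s) (total 0); column heights now [2 3 0 4 0 0], max=4
Drop 3: L rot2 at col 0 lands with bottom-row=2; cleared 0 line(s) (total 0); column heights now [4 4 4 4 0 0], max=4
Drop 4: T rot0 at col 0 lands with bottom-row=4; cleared 0 line(s) (total 0); column heights now [5 6 5 4 0 0], max=6
Drop 5: T rot0 at col 3 lands with bottom-row=4; cleared 1 line(s) (total 1); column heights now [4 5 4 4 5 0], max=5
Test piece I rot3 at col 1 (width 1): heights before test = [4 5 4 4 5 0]; fits = False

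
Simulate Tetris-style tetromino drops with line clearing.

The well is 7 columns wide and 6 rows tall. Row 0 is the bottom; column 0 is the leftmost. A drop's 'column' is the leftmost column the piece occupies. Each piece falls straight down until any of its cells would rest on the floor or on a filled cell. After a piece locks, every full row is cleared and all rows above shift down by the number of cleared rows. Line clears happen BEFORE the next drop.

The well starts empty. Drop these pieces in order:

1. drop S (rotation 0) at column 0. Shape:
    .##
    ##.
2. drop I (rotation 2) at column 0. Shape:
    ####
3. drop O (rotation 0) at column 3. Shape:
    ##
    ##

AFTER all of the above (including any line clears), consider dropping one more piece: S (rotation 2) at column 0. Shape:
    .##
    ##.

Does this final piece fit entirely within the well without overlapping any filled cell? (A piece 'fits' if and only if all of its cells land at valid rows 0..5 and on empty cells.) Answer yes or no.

Drop 1: S rot0 at col 0 lands with bottom-row=0; cleared 0 line(s) (total 0); column heights now [1 2 2 0 0 0 0], max=2
Drop 2: I rot2 at col 0 lands with bottom-row=2; cleared 0 line(s) (total 0); column heights now [3 3 3 3 0 0 0], max=3
Drop 3: O rot0 at col 3 lands with bottom-row=3; cleared 0 line(s) (total 0); column heights now [3 3 3 5 5 0 0], max=5
Test piece S rot2 at col 0 (width 3): heights before test = [3 3 3 5 5 0 0]; fits = True

Answer: yes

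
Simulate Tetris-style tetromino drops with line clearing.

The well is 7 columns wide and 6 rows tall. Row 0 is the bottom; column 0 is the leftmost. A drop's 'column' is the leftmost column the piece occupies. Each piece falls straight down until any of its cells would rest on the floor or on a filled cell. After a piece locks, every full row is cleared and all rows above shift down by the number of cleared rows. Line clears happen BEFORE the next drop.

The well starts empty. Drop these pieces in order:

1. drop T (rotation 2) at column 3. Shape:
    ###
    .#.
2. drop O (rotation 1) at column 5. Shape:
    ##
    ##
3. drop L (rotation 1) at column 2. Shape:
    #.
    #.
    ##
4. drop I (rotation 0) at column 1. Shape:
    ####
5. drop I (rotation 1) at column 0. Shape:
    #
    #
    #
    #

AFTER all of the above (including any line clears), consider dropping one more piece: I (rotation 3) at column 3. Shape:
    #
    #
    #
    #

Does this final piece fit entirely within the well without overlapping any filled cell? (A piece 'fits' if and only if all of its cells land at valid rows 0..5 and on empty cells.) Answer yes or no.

Answer: no

Derivation:
Drop 1: T rot2 at col 3 lands with bottom-row=0; cleared 0 line(s) (total 0); column heights now [0 0 0 2 2 2 0], max=2
Drop 2: O rot1 at col 5 lands with bottom-row=2; cleared 0 line(s) (total 0); column heights now [0 0 0 2 2 4 4], max=4
Drop 3: L rot1 at col 2 lands with bottom-row=2; cleared 0 line(s) (total 0); column heights now [0 0 5 3 2 4 4], max=5
Drop 4: I rot0 at col 1 lands with bottom-row=5; cleared 0 line(s) (total 0); column heights now [0 6 6 6 6 4 4], max=6
Drop 5: I rot1 at col 0 lands with bottom-row=0; cleared 0 line(s) (total 0); column heights now [4 6 6 6 6 4 4], max=6
Test piece I rot3 at col 3 (width 1): heights before test = [4 6 6 6 6 4 4]; fits = False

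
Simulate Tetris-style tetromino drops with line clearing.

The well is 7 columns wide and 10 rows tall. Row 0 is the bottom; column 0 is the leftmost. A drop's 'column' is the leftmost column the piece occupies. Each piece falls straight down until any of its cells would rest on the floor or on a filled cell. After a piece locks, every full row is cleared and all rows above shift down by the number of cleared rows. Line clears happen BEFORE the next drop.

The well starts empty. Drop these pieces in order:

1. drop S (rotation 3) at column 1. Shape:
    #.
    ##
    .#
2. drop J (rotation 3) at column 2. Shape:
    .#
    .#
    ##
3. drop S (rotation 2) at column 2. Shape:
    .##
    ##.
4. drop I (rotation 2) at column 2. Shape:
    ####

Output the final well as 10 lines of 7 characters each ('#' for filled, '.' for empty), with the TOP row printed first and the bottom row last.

Answer: .......
.......
..####.
...##..
..##...
...#...
...#...
.###...
.##....
..#....

Derivation:
Drop 1: S rot3 at col 1 lands with bottom-row=0; cleared 0 line(s) (total 0); column heights now [0 3 2 0 0 0 0], max=3
Drop 2: J rot3 at col 2 lands with bottom-row=2; cleared 0 line(s) (total 0); column heights now [0 3 3 5 0 0 0], max=5
Drop 3: S rot2 at col 2 lands with bottom-row=5; cleared 0 line(s) (total 0); column heights now [0 3 6 7 7 0 0], max=7
Drop 4: I rot2 at col 2 lands with bottom-row=7; cleared 0 line(s) (total 0); column heights now [0 3 8 8 8 8 0], max=8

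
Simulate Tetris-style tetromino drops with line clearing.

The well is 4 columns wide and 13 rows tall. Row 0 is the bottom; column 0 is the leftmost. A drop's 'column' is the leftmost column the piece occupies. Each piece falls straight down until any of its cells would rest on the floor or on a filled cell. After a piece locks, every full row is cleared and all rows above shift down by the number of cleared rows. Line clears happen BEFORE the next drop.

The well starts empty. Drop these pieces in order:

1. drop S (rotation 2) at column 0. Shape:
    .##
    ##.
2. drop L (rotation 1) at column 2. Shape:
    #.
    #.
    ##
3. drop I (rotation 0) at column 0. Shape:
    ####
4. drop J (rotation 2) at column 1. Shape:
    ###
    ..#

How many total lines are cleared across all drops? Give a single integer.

Drop 1: S rot2 at col 0 lands with bottom-row=0; cleared 0 line(s) (total 0); column heights now [1 2 2 0], max=2
Drop 2: L rot1 at col 2 lands with bottom-row=2; cleared 0 line(s) (total 0); column heights now [1 2 5 3], max=5
Drop 3: I rot0 at col 0 lands with bottom-row=5; cleared 1 line(s) (total 1); column heights now [1 2 5 3], max=5
Drop 4: J rot2 at col 1 lands with bottom-row=4; cleared 0 line(s) (total 1); column heights now [1 6 6 6], max=6

Answer: 1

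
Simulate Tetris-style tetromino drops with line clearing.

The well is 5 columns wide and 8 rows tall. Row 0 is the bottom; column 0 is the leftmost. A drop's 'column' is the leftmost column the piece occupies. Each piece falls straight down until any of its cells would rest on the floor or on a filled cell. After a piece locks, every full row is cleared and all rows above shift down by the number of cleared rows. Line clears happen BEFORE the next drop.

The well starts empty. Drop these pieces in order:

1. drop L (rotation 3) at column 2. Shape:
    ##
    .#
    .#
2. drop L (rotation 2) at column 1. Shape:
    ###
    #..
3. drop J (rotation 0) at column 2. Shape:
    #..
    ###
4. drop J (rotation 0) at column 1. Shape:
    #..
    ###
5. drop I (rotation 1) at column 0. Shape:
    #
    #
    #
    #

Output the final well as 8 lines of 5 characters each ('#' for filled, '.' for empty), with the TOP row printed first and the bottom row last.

Answer: .#...
.###.
..#..
..###
####.
####.
#..#.
#..#.

Derivation:
Drop 1: L rot3 at col 2 lands with bottom-row=0; cleared 0 line(s) (total 0); column heights now [0 0 3 3 0], max=3
Drop 2: L rot2 at col 1 lands with bottom-row=2; cleared 0 line(s) (total 0); column heights now [0 4 4 4 0], max=4
Drop 3: J rot0 at col 2 lands with bottom-row=4; cleared 0 line(s) (total 0); column heights now [0 4 6 5 5], max=6
Drop 4: J rot0 at col 1 lands with bottom-row=6; cleared 0 line(s) (total 0); column heights now [0 8 7 7 5], max=8
Drop 5: I rot1 at col 0 lands with bottom-row=0; cleared 0 line(s) (total 0); column heights now [4 8 7 7 5], max=8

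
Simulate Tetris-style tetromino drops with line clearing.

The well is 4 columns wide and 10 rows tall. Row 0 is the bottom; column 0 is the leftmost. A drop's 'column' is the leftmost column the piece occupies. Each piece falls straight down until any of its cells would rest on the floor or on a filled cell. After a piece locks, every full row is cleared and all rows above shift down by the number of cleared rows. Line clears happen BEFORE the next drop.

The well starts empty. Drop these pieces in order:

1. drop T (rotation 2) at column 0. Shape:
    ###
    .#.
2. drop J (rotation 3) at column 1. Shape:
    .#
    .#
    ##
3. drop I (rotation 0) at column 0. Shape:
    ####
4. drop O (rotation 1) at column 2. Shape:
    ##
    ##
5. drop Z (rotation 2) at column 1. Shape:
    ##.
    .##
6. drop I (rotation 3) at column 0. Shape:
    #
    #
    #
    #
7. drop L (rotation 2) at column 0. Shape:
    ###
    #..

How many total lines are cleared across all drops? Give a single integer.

Answer: 1

Derivation:
Drop 1: T rot2 at col 0 lands with bottom-row=0; cleared 0 line(s) (total 0); column heights now [2 2 2 0], max=2
Drop 2: J rot3 at col 1 lands with bottom-row=2; cleared 0 line(s) (total 0); column heights now [2 3 5 0], max=5
Drop 3: I rot0 at col 0 lands with bottom-row=5; cleared 1 line(s) (total 1); column heights now [2 3 5 0], max=5
Drop 4: O rot1 at col 2 lands with bottom-row=5; cleared 0 line(s) (total 1); column heights now [2 3 7 7], max=7
Drop 5: Z rot2 at col 1 lands with bottom-row=7; cleared 0 line(s) (total 1); column heights now [2 9 9 8], max=9
Drop 6: I rot3 at col 0 lands with bottom-row=2; cleared 0 line(s) (total 1); column heights now [6 9 9 8], max=9
Drop 7: L rot2 at col 0 lands with bottom-row=8; cleared 0 line(s) (total 1); column heights now [10 10 10 8], max=10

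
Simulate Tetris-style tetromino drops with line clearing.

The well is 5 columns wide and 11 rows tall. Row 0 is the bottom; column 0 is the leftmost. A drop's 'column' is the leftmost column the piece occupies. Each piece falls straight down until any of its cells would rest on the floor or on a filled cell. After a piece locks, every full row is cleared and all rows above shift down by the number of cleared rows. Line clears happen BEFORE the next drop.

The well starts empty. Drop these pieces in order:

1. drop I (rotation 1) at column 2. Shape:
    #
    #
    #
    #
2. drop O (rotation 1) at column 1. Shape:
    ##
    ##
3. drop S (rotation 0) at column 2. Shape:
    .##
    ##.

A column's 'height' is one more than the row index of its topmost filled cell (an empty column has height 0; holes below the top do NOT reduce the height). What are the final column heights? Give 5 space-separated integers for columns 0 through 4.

Drop 1: I rot1 at col 2 lands with bottom-row=0; cleared 0 line(s) (total 0); column heights now [0 0 4 0 0], max=4
Drop 2: O rot1 at col 1 lands with bottom-row=4; cleared 0 line(s) (total 0); column heights now [0 6 6 0 0], max=6
Drop 3: S rot0 at col 2 lands with bottom-row=6; cleared 0 line(s) (total 0); column heights now [0 6 7 8 8], max=8

Answer: 0 6 7 8 8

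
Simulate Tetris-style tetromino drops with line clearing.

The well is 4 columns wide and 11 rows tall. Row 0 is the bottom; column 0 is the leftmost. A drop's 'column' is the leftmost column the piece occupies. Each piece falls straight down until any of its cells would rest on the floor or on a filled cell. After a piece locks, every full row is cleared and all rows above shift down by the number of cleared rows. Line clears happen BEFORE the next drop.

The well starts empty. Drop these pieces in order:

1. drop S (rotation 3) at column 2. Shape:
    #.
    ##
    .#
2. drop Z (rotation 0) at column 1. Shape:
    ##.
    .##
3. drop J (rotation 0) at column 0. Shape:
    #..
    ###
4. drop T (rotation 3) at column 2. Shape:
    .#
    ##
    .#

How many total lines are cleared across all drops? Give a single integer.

Answer: 1

Derivation:
Drop 1: S rot3 at col 2 lands with bottom-row=0; cleared 0 line(s) (total 0); column heights now [0 0 3 2], max=3
Drop 2: Z rot0 at col 1 lands with bottom-row=3; cleared 0 line(s) (total 0); column heights now [0 5 5 4], max=5
Drop 3: J rot0 at col 0 lands with bottom-row=5; cleared 0 line(s) (total 0); column heights now [7 6 6 4], max=7
Drop 4: T rot3 at col 2 lands with bottom-row=5; cleared 1 line(s) (total 1); column heights now [6 5 6 7], max=7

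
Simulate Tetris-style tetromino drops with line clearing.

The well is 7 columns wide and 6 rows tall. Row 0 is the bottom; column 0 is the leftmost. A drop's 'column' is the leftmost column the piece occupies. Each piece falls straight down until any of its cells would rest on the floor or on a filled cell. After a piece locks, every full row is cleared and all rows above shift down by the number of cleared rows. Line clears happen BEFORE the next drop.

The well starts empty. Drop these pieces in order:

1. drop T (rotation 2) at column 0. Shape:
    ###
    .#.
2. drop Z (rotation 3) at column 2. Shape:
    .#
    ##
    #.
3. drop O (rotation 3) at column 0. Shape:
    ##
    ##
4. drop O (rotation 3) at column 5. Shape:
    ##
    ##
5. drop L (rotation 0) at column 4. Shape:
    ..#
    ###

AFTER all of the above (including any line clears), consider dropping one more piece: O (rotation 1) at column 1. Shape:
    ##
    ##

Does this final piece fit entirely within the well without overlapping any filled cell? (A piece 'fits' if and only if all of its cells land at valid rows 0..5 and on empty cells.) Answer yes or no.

Answer: yes

Derivation:
Drop 1: T rot2 at col 0 lands with bottom-row=0; cleared 0 line(s) (total 0); column heights now [2 2 2 0 0 0 0], max=2
Drop 2: Z rot3 at col 2 lands with bottom-row=2; cleared 0 line(s) (total 0); column heights now [2 2 4 5 0 0 0], max=5
Drop 3: O rot3 at col 0 lands with bottom-row=2; cleared 0 line(s) (total 0); column heights now [4 4 4 5 0 0 0], max=5
Drop 4: O rot3 at col 5 lands with bottom-row=0; cleared 0 line(s) (total 0); column heights now [4 4 4 5 0 2 2], max=5
Drop 5: L rot0 at col 4 lands with bottom-row=2; cleared 0 line(s) (total 0); column heights now [4 4 4 5 3 3 4], max=5
Test piece O rot1 at col 1 (width 2): heights before test = [4 4 4 5 3 3 4]; fits = True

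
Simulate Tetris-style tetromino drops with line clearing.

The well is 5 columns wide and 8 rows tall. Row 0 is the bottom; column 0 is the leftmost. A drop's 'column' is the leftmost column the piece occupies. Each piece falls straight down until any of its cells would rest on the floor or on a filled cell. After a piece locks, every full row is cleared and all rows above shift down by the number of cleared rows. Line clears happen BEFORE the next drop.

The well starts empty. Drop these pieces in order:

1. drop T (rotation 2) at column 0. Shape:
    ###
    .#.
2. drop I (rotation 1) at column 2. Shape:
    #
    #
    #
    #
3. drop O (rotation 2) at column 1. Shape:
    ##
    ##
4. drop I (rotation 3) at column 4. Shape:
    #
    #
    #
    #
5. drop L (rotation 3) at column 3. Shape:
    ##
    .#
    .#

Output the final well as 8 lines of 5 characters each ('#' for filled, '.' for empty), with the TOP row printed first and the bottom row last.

Drop 1: T rot2 at col 0 lands with bottom-row=0; cleared 0 line(s) (total 0); column heights now [2 2 2 0 0], max=2
Drop 2: I rot1 at col 2 lands with bottom-row=2; cleared 0 line(s) (total 0); column heights now [2 2 6 0 0], max=6
Drop 3: O rot2 at col 1 lands with bottom-row=6; cleared 0 line(s) (total 0); column heights now [2 8 8 0 0], max=8
Drop 4: I rot3 at col 4 lands with bottom-row=0; cleared 0 line(s) (total 0); column heights now [2 8 8 0 4], max=8
Drop 5: L rot3 at col 3 lands with bottom-row=4; cleared 0 line(s) (total 0); column heights now [2 8 8 7 7], max=8

Answer: .##..
.####
..#.#
..#.#
..#.#
..#.#
###.#
.#..#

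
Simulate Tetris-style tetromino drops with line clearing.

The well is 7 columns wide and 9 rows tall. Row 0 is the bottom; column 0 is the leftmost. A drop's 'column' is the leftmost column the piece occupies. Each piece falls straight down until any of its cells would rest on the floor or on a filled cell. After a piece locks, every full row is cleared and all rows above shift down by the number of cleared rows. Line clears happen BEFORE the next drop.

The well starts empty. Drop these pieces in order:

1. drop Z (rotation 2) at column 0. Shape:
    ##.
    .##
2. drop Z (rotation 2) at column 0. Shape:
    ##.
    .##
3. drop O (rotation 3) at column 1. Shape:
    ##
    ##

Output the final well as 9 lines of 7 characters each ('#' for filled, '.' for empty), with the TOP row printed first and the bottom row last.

Answer: .......
.......
.......
.##....
.##....
##.....
.##....
##.....
.##....

Derivation:
Drop 1: Z rot2 at col 0 lands with bottom-row=0; cleared 0 line(s) (total 0); column heights now [2 2 1 0 0 0 0], max=2
Drop 2: Z rot2 at col 0 lands with bottom-row=2; cleared 0 line(s) (total 0); column heights now [4 4 3 0 0 0 0], max=4
Drop 3: O rot3 at col 1 lands with bottom-row=4; cleared 0 line(s) (total 0); column heights now [4 6 6 0 0 0 0], max=6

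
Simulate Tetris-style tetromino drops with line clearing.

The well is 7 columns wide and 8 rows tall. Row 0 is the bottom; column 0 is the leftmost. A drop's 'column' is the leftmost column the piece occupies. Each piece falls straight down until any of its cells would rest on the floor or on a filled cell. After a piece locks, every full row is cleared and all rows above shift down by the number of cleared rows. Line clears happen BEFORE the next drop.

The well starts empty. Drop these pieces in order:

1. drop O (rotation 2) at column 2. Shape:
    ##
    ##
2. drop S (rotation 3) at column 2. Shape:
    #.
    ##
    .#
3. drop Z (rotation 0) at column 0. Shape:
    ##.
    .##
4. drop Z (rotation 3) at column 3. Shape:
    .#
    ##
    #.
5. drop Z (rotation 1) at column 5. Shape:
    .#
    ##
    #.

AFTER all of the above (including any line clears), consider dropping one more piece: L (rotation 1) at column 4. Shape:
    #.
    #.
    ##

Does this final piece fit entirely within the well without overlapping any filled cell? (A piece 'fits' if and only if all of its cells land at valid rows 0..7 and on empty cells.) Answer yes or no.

Answer: no

Derivation:
Drop 1: O rot2 at col 2 lands with bottom-row=0; cleared 0 line(s) (total 0); column heights now [0 0 2 2 0 0 0], max=2
Drop 2: S rot3 at col 2 lands with bottom-row=2; cleared 0 line(s) (total 0); column heights now [0 0 5 4 0 0 0], max=5
Drop 3: Z rot0 at col 0 lands with bottom-row=5; cleared 0 line(s) (total 0); column heights now [7 7 6 4 0 0 0], max=7
Drop 4: Z rot3 at col 3 lands with bottom-row=4; cleared 0 line(s) (total 0); column heights now [7 7 6 6 7 0 0], max=7
Drop 5: Z rot1 at col 5 lands with bottom-row=0; cleared 0 line(s) (total 0); column heights now [7 7 6 6 7 2 3], max=7
Test piece L rot1 at col 4 (width 2): heights before test = [7 7 6 6 7 2 3]; fits = False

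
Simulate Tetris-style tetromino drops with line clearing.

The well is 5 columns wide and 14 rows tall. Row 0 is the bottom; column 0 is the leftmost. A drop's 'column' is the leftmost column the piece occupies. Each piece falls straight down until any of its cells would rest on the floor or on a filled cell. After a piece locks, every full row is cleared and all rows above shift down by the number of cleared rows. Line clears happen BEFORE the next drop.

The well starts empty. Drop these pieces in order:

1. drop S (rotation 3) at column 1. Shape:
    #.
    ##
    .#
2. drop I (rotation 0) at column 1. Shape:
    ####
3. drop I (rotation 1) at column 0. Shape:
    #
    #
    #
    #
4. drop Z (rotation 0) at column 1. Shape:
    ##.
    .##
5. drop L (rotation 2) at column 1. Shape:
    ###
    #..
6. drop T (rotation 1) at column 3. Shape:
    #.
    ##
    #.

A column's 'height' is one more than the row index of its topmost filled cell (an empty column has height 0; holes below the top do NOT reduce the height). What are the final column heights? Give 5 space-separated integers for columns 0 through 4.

Answer: 3 6 6 9 8

Derivation:
Drop 1: S rot3 at col 1 lands with bottom-row=0; cleared 0 line(s) (total 0); column heights now [0 3 2 0 0], max=3
Drop 2: I rot0 at col 1 lands with bottom-row=3; cleared 0 line(s) (total 0); column heights now [0 4 4 4 4], max=4
Drop 3: I rot1 at col 0 lands with bottom-row=0; cleared 1 line(s) (total 1); column heights now [3 3 2 0 0], max=3
Drop 4: Z rot0 at col 1 lands with bottom-row=2; cleared 0 line(s) (total 1); column heights now [3 4 4 3 0], max=4
Drop 5: L rot2 at col 1 lands with bottom-row=4; cleared 0 line(s) (total 1); column heights now [3 6 6 6 0], max=6
Drop 6: T rot1 at col 3 lands with bottom-row=6; cleared 0 line(s) (total 1); column heights now [3 6 6 9 8], max=9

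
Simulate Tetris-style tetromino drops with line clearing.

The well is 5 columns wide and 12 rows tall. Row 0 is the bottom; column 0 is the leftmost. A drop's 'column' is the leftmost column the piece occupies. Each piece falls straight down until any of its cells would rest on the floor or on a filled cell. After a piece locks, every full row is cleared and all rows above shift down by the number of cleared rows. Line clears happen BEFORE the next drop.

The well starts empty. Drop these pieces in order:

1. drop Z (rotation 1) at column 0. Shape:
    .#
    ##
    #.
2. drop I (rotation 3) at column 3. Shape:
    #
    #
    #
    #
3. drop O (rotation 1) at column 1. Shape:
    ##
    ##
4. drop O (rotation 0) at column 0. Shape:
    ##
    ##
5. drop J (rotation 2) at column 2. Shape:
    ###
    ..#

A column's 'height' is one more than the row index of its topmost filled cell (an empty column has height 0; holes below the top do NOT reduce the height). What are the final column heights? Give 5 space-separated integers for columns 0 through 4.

Answer: 6 6 5 4 5

Derivation:
Drop 1: Z rot1 at col 0 lands with bottom-row=0; cleared 0 line(s) (total 0); column heights now [2 3 0 0 0], max=3
Drop 2: I rot3 at col 3 lands with bottom-row=0; cleared 0 line(s) (total 0); column heights now [2 3 0 4 0], max=4
Drop 3: O rot1 at col 1 lands with bottom-row=3; cleared 0 line(s) (total 0); column heights now [2 5 5 4 0], max=5
Drop 4: O rot0 at col 0 lands with bottom-row=5; cleared 0 line(s) (total 0); column heights now [7 7 5 4 0], max=7
Drop 5: J rot2 at col 2 lands with bottom-row=4; cleared 1 line(s) (total 1); column heights now [6 6 5 4 5], max=6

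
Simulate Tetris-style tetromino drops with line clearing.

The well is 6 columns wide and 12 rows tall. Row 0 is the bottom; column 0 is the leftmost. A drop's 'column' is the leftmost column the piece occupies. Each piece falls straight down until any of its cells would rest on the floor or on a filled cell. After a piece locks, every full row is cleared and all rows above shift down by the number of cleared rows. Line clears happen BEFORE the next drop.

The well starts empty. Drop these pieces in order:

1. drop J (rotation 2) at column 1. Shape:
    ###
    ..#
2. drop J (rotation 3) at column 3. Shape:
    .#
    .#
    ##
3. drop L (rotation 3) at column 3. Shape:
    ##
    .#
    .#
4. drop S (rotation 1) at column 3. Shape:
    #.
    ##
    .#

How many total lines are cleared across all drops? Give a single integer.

Answer: 0

Derivation:
Drop 1: J rot2 at col 1 lands with bottom-row=0; cleared 0 line(s) (total 0); column heights now [0 2 2 2 0 0], max=2
Drop 2: J rot3 at col 3 lands with bottom-row=2; cleared 0 line(s) (total 0); column heights now [0 2 2 3 5 0], max=5
Drop 3: L rot3 at col 3 lands with bottom-row=5; cleared 0 line(s) (total 0); column heights now [0 2 2 8 8 0], max=8
Drop 4: S rot1 at col 3 lands with bottom-row=8; cleared 0 line(s) (total 0); column heights now [0 2 2 11 10 0], max=11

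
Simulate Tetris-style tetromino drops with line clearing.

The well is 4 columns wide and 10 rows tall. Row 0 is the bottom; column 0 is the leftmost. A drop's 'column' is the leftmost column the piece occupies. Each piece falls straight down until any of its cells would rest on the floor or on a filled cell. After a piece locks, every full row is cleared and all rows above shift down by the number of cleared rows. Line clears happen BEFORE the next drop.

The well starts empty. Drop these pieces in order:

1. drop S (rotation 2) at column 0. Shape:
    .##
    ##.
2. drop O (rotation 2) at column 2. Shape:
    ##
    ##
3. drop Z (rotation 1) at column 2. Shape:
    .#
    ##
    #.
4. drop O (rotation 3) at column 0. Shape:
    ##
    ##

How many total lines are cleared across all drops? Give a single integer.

Drop 1: S rot2 at col 0 lands with bottom-row=0; cleared 0 line(s) (total 0); column heights now [1 2 2 0], max=2
Drop 2: O rot2 at col 2 lands with bottom-row=2; cleared 0 line(s) (total 0); column heights now [1 2 4 4], max=4
Drop 3: Z rot1 at col 2 lands with bottom-row=4; cleared 0 line(s) (total 0); column heights now [1 2 6 7], max=7
Drop 4: O rot3 at col 0 lands with bottom-row=2; cleared 2 line(s) (total 2); column heights now [1 2 4 5], max=5

Answer: 2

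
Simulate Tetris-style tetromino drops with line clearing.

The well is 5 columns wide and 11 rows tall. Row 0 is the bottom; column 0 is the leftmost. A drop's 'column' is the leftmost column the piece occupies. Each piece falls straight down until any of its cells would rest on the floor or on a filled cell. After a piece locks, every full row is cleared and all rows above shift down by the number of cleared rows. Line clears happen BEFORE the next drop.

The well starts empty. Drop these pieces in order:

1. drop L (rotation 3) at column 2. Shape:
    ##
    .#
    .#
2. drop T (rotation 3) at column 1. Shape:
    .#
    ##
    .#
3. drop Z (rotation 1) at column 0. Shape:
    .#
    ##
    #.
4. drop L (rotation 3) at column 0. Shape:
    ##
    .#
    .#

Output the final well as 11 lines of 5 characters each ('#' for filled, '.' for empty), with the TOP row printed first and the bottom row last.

Drop 1: L rot3 at col 2 lands with bottom-row=0; cleared 0 line(s) (total 0); column heights now [0 0 3 3 0], max=3
Drop 2: T rot3 at col 1 lands with bottom-row=3; cleared 0 line(s) (total 0); column heights now [0 5 6 3 0], max=6
Drop 3: Z rot1 at col 0 lands with bottom-row=4; cleared 0 line(s) (total 0); column heights now [6 7 6 3 0], max=7
Drop 4: L rot3 at col 0 lands with bottom-row=7; cleared 0 line(s) (total 0); column heights now [10 10 6 3 0], max=10

Answer: .....
##...
.#...
.#...
.#...
###..
###..
..#..
..##.
...#.
...#.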